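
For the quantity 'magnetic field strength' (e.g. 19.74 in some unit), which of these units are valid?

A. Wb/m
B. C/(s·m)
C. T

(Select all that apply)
B

magnetic field strength has SI base units: A / m

Checking each option against A / m:
  A. Wb/m: ✗ does not match
  B. C/(s·m): ✓ matches
  C. T: ✗ does not match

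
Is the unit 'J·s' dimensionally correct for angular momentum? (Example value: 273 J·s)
Yes

angular momentum has SI base units: kg * m^2 / s
J·s reduces to the same SI base units, so it is a valid unit for angular momentum.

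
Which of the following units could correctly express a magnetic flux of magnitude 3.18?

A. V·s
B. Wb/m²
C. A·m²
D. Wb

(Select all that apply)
A, D

magnetic flux has SI base units: kg * m^2 / (A * s^2)

Checking each option against kg * m^2 / (A * s^2):
  A. V·s: ✓ matches
  B. Wb/m²: ✗ does not match
  C. A·m²: ✗ does not match
  D. Wb: ✓ matches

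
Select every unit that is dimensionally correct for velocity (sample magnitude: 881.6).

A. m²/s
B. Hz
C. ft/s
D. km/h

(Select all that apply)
C, D

velocity has SI base units: m / s

Checking each option against m / s:
  A. m²/s: ✗ does not match
  B. Hz: ✗ does not match
  C. ft/s: ✓ matches
  D. km/h: ✓ matches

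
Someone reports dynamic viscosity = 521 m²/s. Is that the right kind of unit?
No

dynamic viscosity has SI base units: kg / (m * s)
m²/s does NOT reduce to kg / (m * s); a valid unit for dynamic viscosity would be e.g. Pa·s.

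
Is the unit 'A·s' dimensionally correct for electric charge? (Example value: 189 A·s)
Yes

electric charge has SI base units: A * s
A·s reduces to the same SI base units, so it is a valid unit for electric charge.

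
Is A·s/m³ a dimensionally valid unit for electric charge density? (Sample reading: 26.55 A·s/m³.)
Yes

electric charge density has SI base units: A * s / m^3
A·s/m³ reduces to the same SI base units, so it is a valid unit for electric charge density.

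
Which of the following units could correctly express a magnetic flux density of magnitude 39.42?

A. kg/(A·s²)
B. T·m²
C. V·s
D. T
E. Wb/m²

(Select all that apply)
A, D, E

magnetic flux density has SI base units: kg / (A * s^2)

Checking each option against kg / (A * s^2):
  A. kg/(A·s²): ✓ matches
  B. T·m²: ✗ does not match
  C. V·s: ✗ does not match
  D. T: ✓ matches
  E. Wb/m²: ✓ matches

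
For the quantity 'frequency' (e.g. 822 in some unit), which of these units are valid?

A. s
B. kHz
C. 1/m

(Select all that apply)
B

frequency has SI base units: 1 / s

Checking each option against 1 / s:
  A. s: ✗ does not match
  B. kHz: ✓ matches
  C. 1/m: ✗ does not match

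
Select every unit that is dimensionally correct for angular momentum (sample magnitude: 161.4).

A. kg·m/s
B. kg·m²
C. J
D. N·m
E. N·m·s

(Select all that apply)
E

angular momentum has SI base units: kg * m^2 / s

Checking each option against kg * m^2 / s:
  A. kg·m/s: ✗ does not match
  B. kg·m²: ✗ does not match
  C. J: ✗ does not match
  D. N·m: ✗ does not match
  E. N·m·s: ✓ matches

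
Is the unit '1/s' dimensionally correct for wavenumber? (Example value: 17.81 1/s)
No

wavenumber has SI base units: 1 / m
1/s does NOT reduce to 1 / m; a valid unit for wavenumber would be e.g. 1/m.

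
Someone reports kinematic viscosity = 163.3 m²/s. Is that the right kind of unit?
Yes

kinematic viscosity has SI base units: m^2 / s
m²/s reduces to the same SI base units, so it is a valid unit for kinematic viscosity.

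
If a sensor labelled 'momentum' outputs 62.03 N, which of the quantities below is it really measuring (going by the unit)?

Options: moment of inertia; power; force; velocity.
force

momentum should have units dimensionally equivalent to kg * m / s (e.g. kg·m/s).
The given unit 'N' reduces to kg * m / s^2. Of the listed options, that is the dimensionality of force.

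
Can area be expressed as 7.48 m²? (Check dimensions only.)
Yes

area has SI base units: m^2
m² reduces to the same SI base units, so it is a valid unit for area.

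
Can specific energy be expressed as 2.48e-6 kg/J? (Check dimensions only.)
No

specific energy has SI base units: m^2 / s^2
kg/J does NOT reduce to m^2 / s^2; a valid unit for specific energy would be e.g. J/kg.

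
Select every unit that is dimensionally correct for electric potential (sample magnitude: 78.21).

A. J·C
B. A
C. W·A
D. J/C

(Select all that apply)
D

electric potential has SI base units: kg * m^2 / (A * s^3)

Checking each option against kg * m^2 / (A * s^3):
  A. J·C: ✗ does not match
  B. A: ✗ does not match
  C. W·A: ✗ does not match
  D. J/C: ✓ matches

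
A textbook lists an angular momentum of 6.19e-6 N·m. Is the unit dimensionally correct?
No

angular momentum has SI base units: kg * m^2 / s
N·m does NOT reduce to kg * m^2 / s; a valid unit for angular momentum would be e.g. kg·m²/s.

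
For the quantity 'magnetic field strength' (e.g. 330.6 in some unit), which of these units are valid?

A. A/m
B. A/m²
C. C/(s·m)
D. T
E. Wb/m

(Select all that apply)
A, C

magnetic field strength has SI base units: A / m

Checking each option against A / m:
  A. A/m: ✓ matches
  B. A/m²: ✗ does not match
  C. C/(s·m): ✓ matches
  D. T: ✗ does not match
  E. Wb/m: ✗ does not match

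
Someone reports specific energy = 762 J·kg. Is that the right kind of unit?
No

specific energy has SI base units: m^2 / s^2
J·kg does NOT reduce to m^2 / s^2; a valid unit for specific energy would be e.g. J/kg.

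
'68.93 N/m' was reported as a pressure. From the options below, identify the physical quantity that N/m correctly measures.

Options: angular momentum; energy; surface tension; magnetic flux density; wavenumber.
surface tension

pressure should have units dimensionally equivalent to kg / (m * s^2) (e.g. Pa).
The given unit 'N/m' reduces to kg / s^2. Of the listed options, that is the dimensionality of surface tension.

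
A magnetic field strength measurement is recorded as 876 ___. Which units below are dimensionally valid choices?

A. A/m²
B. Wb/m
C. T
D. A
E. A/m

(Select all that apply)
E

magnetic field strength has SI base units: A / m

Checking each option against A / m:
  A. A/m²: ✗ does not match
  B. Wb/m: ✗ does not match
  C. T: ✗ does not match
  D. A: ✗ does not match
  E. A/m: ✓ matches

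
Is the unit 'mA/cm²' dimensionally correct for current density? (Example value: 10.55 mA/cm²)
Yes

current density has SI base units: A / m^2
mA/cm² reduces to the same SI base units, so it is a valid unit for current density.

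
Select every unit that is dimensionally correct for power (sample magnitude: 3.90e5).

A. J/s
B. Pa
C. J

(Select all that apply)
A

power has SI base units: kg * m^2 / s^3

Checking each option against kg * m^2 / s^3:
  A. J/s: ✓ matches
  B. Pa: ✗ does not match
  C. J: ✗ does not match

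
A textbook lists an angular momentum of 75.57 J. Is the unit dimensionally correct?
No

angular momentum has SI base units: kg * m^2 / s
J does NOT reduce to kg * m^2 / s; a valid unit for angular momentum would be e.g. kg·m²/s.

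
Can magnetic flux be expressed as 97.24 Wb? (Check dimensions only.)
Yes

magnetic flux has SI base units: kg * m^2 / (A * s^2)
Wb reduces to the same SI base units, so it is a valid unit for magnetic flux.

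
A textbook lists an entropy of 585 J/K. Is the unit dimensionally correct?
Yes

entropy has SI base units: kg * m^2 / (s^2 * K)
J/K reduces to the same SI base units, so it is a valid unit for entropy.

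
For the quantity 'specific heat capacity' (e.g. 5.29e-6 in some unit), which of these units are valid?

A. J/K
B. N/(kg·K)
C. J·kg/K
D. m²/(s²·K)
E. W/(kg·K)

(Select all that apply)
D

specific heat capacity has SI base units: m^2 / (s^2 * K)

Checking each option against m^2 / (s^2 * K):
  A. J/K: ✗ does not match
  B. N/(kg·K): ✗ does not match
  C. J·kg/K: ✗ does not match
  D. m²/(s²·K): ✓ matches
  E. W/(kg·K): ✗ does not match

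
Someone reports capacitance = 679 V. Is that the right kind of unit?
No

capacitance has SI base units: A^2 * s^4 / (kg * m^2)
V does NOT reduce to A^2 * s^4 / (kg * m^2); a valid unit for capacitance would be e.g. F.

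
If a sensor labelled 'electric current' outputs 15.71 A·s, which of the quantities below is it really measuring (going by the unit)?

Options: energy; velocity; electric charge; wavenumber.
electric charge

electric current should have units dimensionally equivalent to A (e.g. A).
The given unit 'A·s' reduces to A * s. Of the listed options, that is the dimensionality of electric charge.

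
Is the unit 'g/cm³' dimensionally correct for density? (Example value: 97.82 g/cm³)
Yes

density has SI base units: kg / m^3
g/cm³ reduces to the same SI base units, so it is a valid unit for density.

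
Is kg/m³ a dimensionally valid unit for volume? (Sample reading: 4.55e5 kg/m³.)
No

volume has SI base units: m^3
kg/m³ does NOT reduce to m^3; a valid unit for volume would be e.g. m³.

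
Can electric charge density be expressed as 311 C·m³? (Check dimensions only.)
No

electric charge density has SI base units: A * s / m^3
C·m³ does NOT reduce to A * s / m^3; a valid unit for electric charge density would be e.g. C/m³.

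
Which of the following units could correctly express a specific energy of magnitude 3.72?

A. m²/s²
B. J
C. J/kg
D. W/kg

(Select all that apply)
A, C

specific energy has SI base units: m^2 / s^2

Checking each option against m^2 / s^2:
  A. m²/s²: ✓ matches
  B. J: ✗ does not match
  C. J/kg: ✓ matches
  D. W/kg: ✗ does not match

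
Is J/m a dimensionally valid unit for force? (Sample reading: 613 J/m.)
Yes

force has SI base units: kg * m / s^2
J/m reduces to the same SI base units, so it is a valid unit for force.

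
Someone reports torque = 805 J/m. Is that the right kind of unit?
No

torque has SI base units: kg * m^2 / s^2
J/m does NOT reduce to kg * m^2 / s^2; a valid unit for torque would be e.g. N·m.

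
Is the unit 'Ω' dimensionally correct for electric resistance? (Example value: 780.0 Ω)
Yes

electric resistance has SI base units: kg * m^2 / (A^2 * s^3)
Ω reduces to the same SI base units, so it is a valid unit for electric resistance.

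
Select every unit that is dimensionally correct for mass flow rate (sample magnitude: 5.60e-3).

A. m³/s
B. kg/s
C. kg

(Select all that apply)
B

mass flow rate has SI base units: kg / s

Checking each option against kg / s:
  A. m³/s: ✗ does not match
  B. kg/s: ✓ matches
  C. kg: ✗ does not match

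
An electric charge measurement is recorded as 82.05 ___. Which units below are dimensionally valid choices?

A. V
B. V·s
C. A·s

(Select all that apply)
C

electric charge has SI base units: A * s

Checking each option against A * s:
  A. V: ✗ does not match
  B. V·s: ✗ does not match
  C. A·s: ✓ matches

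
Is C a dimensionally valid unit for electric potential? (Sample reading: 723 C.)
No

electric potential has SI base units: kg * m^2 / (A * s^3)
C does NOT reduce to kg * m^2 / (A * s^3); a valid unit for electric potential would be e.g. V.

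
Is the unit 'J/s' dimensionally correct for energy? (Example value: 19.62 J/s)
No

energy has SI base units: kg * m^2 / s^2
J/s does NOT reduce to kg * m^2 / s^2; a valid unit for energy would be e.g. J.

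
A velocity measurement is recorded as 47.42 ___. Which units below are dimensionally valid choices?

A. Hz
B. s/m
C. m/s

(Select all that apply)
C

velocity has SI base units: m / s

Checking each option against m / s:
  A. Hz: ✗ does not match
  B. s/m: ✗ does not match
  C. m/s: ✓ matches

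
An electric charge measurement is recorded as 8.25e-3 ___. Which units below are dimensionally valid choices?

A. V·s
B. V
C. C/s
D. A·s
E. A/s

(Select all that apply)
D

electric charge has SI base units: A * s

Checking each option against A * s:
  A. V·s: ✗ does not match
  B. V: ✗ does not match
  C. C/s: ✗ does not match
  D. A·s: ✓ matches
  E. A/s: ✗ does not match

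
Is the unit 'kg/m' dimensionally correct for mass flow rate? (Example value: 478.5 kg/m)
No

mass flow rate has SI base units: kg / s
kg/m does NOT reduce to kg / s; a valid unit for mass flow rate would be e.g. kg/s.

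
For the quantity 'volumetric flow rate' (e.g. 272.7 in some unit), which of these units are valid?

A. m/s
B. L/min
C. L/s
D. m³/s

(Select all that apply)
B, C, D

volumetric flow rate has SI base units: m^3 / s

Checking each option against m^3 / s:
  A. m/s: ✗ does not match
  B. L/min: ✓ matches
  C. L/s: ✓ matches
  D. m³/s: ✓ matches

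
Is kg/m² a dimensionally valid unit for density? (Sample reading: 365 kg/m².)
No

density has SI base units: kg / m^3
kg/m² does NOT reduce to kg / m^3; a valid unit for density would be e.g. kg/m³.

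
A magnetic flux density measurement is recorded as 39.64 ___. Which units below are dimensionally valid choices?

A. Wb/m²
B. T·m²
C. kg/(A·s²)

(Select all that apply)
A, C

magnetic flux density has SI base units: kg / (A * s^2)

Checking each option against kg / (A * s^2):
  A. Wb/m²: ✓ matches
  B. T·m²: ✗ does not match
  C. kg/(A·s²): ✓ matches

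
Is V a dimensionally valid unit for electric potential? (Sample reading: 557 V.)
Yes

electric potential has SI base units: kg * m^2 / (A * s^3)
V reduces to the same SI base units, so it is a valid unit for electric potential.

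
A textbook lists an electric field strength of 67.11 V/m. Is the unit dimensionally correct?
Yes

electric field strength has SI base units: kg * m / (A * s^3)
V/m reduces to the same SI base units, so it is a valid unit for electric field strength.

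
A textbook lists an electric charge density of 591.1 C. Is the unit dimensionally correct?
No

electric charge density has SI base units: A * s / m^3
C does NOT reduce to A * s / m^3; a valid unit for electric charge density would be e.g. C/m³.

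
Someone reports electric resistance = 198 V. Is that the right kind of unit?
No

electric resistance has SI base units: kg * m^2 / (A^2 * s^3)
V does NOT reduce to kg * m^2 / (A^2 * s^3); a valid unit for electric resistance would be e.g. Ω.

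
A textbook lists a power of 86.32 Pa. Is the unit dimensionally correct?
No

power has SI base units: kg * m^2 / s^3
Pa does NOT reduce to kg * m^2 / s^3; a valid unit for power would be e.g. W.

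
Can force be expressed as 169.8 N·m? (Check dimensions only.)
No

force has SI base units: kg * m / s^2
N·m does NOT reduce to kg * m / s^2; a valid unit for force would be e.g. N.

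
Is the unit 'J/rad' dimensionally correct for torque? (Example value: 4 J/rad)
Yes

torque has SI base units: kg * m^2 / s^2
J/rad reduces to the same SI base units, so it is a valid unit for torque.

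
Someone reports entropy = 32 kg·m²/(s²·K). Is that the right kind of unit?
Yes

entropy has SI base units: kg * m^2 / (s^2 * K)
kg·m²/(s²·K) reduces to the same SI base units, so it is a valid unit for entropy.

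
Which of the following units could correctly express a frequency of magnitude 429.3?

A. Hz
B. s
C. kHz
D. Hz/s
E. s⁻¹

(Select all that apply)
A, C, E

frequency has SI base units: 1 / s

Checking each option against 1 / s:
  A. Hz: ✓ matches
  B. s: ✗ does not match
  C. kHz: ✓ matches
  D. Hz/s: ✗ does not match
  E. s⁻¹: ✓ matches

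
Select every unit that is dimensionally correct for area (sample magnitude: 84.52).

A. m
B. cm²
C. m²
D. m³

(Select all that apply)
B, C

area has SI base units: m^2

Checking each option against m^2:
  A. m: ✗ does not match
  B. cm²: ✓ matches
  C. m²: ✓ matches
  D. m³: ✗ does not match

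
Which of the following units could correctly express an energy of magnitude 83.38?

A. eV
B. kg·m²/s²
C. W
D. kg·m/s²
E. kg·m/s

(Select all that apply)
A, B

energy has SI base units: kg * m^2 / s^2

Checking each option against kg * m^2 / s^2:
  A. eV: ✓ matches
  B. kg·m²/s²: ✓ matches
  C. W: ✗ does not match
  D. kg·m/s²: ✗ does not match
  E. kg·m/s: ✗ does not match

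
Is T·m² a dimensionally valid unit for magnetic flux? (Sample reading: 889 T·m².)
Yes

magnetic flux has SI base units: kg * m^2 / (A * s^2)
T·m² reduces to the same SI base units, so it is a valid unit for magnetic flux.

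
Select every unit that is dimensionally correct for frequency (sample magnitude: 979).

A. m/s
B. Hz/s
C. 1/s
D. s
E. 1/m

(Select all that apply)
C

frequency has SI base units: 1 / s

Checking each option against 1 / s:
  A. m/s: ✗ does not match
  B. Hz/s: ✗ does not match
  C. 1/s: ✓ matches
  D. s: ✗ does not match
  E. 1/m: ✗ does not match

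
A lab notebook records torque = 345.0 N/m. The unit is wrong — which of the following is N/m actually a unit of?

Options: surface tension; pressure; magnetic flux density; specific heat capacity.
surface tension

torque should have units dimensionally equivalent to kg * m^2 / s^2 (e.g. N·m).
The given unit 'N/m' reduces to kg / s^2. Of the listed options, that is the dimensionality of surface tension.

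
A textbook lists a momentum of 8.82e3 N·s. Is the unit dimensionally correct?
Yes

momentum has SI base units: kg * m / s
N·s reduces to the same SI base units, so it is a valid unit for momentum.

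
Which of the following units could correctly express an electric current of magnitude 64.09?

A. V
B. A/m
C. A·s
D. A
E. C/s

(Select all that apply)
D, E

electric current has SI base units: A

Checking each option against A:
  A. V: ✗ does not match
  B. A/m: ✗ does not match
  C. A·s: ✗ does not match
  D. A: ✓ matches
  E. C/s: ✓ matches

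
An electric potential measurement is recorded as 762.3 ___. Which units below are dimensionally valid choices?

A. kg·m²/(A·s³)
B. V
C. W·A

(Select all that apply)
A, B

electric potential has SI base units: kg * m^2 / (A * s^3)

Checking each option against kg * m^2 / (A * s^3):
  A. kg·m²/(A·s³): ✓ matches
  B. V: ✓ matches
  C. W·A: ✗ does not match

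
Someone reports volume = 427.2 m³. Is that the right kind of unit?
Yes

volume has SI base units: m^3
m³ reduces to the same SI base units, so it is a valid unit for volume.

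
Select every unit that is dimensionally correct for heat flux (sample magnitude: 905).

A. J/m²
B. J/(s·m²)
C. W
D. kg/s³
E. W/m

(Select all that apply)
B, D

heat flux has SI base units: kg / s^3

Checking each option against kg / s^3:
  A. J/m²: ✗ does not match
  B. J/(s·m²): ✓ matches
  C. W: ✗ does not match
  D. kg/s³: ✓ matches
  E. W/m: ✗ does not match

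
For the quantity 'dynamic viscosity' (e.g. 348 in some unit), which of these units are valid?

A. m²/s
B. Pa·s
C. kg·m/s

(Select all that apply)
B

dynamic viscosity has SI base units: kg / (m * s)

Checking each option against kg / (m * s):
  A. m²/s: ✗ does not match
  B. Pa·s: ✓ matches
  C. kg·m/s: ✗ does not match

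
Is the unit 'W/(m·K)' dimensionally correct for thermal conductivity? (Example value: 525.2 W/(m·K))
Yes

thermal conductivity has SI base units: kg * m / (s^3 * K)
W/(m·K) reduces to the same SI base units, so it is a valid unit for thermal conductivity.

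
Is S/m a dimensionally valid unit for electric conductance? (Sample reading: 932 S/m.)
No

electric conductance has SI base units: A^2 * s^3 / (kg * m^2)
S/m does NOT reduce to A^2 * s^3 / (kg * m^2); a valid unit for electric conductance would be e.g. S.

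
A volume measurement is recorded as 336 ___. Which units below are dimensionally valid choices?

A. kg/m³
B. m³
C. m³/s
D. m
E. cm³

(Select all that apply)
B, E

volume has SI base units: m^3

Checking each option against m^3:
  A. kg/m³: ✗ does not match
  B. m³: ✓ matches
  C. m³/s: ✗ does not match
  D. m: ✗ does not match
  E. cm³: ✓ matches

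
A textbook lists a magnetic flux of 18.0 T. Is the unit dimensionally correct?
No

magnetic flux has SI base units: kg * m^2 / (A * s^2)
T does NOT reduce to kg * m^2 / (A * s^2); a valid unit for magnetic flux would be e.g. Wb.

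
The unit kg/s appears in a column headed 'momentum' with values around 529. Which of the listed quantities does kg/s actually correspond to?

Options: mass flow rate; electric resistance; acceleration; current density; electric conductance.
mass flow rate

momentum should have units dimensionally equivalent to kg * m / s (e.g. kg·m/s).
The given unit 'kg/s' reduces to kg / s. Of the listed options, that is the dimensionality of mass flow rate.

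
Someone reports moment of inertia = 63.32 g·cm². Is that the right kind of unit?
Yes

moment of inertia has SI base units: kg * m^2
g·cm² reduces to the same SI base units, so it is a valid unit for moment of inertia.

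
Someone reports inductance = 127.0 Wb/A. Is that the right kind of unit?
Yes

inductance has SI base units: kg * m^2 / (A^2 * s^2)
Wb/A reduces to the same SI base units, so it is a valid unit for inductance.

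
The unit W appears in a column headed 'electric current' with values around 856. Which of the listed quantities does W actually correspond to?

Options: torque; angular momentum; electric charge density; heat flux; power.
power

electric current should have units dimensionally equivalent to A (e.g. A).
The given unit 'W' reduces to kg * m^2 / s^3. Of the listed options, that is the dimensionality of power.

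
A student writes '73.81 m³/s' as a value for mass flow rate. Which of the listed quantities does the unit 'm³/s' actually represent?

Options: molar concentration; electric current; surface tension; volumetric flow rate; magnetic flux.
volumetric flow rate

mass flow rate should have units dimensionally equivalent to kg / s (e.g. kg/s).
The given unit 'm³/s' reduces to m^3 / s. Of the listed options, that is the dimensionality of volumetric flow rate.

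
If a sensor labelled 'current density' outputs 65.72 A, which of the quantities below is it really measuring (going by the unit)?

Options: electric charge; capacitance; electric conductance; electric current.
electric current

current density should have units dimensionally equivalent to A / m^2 (e.g. A/m²).
The given unit 'A' reduces to A. Of the listed options, that is the dimensionality of electric current.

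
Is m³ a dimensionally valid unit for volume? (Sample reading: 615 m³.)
Yes

volume has SI base units: m^3
m³ reduces to the same SI base units, so it is a valid unit for volume.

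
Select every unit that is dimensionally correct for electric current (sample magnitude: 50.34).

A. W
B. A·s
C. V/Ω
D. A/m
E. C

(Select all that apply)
C

electric current has SI base units: A

Checking each option against A:
  A. W: ✗ does not match
  B. A·s: ✗ does not match
  C. V/Ω: ✓ matches
  D. A/m: ✗ does not match
  E. C: ✗ does not match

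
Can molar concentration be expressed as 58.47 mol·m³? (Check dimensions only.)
No

molar concentration has SI base units: mol / m^3
mol·m³ does NOT reduce to mol / m^3; a valid unit for molar concentration would be e.g. mol/m³.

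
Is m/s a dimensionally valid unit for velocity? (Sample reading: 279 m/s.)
Yes

velocity has SI base units: m / s
m/s reduces to the same SI base units, so it is a valid unit for velocity.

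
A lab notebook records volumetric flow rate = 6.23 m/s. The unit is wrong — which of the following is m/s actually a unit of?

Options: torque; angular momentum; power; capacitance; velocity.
velocity

volumetric flow rate should have units dimensionally equivalent to m^3 / s (e.g. m³/s).
The given unit 'm/s' reduces to m / s. Of the listed options, that is the dimensionality of velocity.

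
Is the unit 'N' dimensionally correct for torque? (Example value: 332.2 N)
No

torque has SI base units: kg * m^2 / s^2
N does NOT reduce to kg * m^2 / s^2; a valid unit for torque would be e.g. N·m.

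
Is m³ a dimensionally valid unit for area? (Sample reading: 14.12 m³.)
No

area has SI base units: m^2
m³ does NOT reduce to m^2; a valid unit for area would be e.g. m².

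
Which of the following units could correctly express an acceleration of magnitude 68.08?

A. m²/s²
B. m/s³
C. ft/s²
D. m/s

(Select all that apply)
C

acceleration has SI base units: m / s^2

Checking each option against m / s^2:
  A. m²/s²: ✗ does not match
  B. m/s³: ✗ does not match
  C. ft/s²: ✓ matches
  D. m/s: ✗ does not match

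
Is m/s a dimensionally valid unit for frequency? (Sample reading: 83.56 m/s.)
No

frequency has SI base units: 1 / s
m/s does NOT reduce to 1 / s; a valid unit for frequency would be e.g. Hz.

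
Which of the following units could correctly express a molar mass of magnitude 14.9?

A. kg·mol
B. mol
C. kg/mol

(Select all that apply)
C

molar mass has SI base units: kg / mol

Checking each option against kg / mol:
  A. kg·mol: ✗ does not match
  B. mol: ✗ does not match
  C. kg/mol: ✓ matches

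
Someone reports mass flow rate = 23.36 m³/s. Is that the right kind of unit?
No

mass flow rate has SI base units: kg / s
m³/s does NOT reduce to kg / s; a valid unit for mass flow rate would be e.g. kg/s.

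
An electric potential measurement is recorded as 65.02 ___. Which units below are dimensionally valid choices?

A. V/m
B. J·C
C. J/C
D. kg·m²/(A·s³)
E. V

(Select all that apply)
C, D, E

electric potential has SI base units: kg * m^2 / (A * s^3)

Checking each option against kg * m^2 / (A * s^3):
  A. V/m: ✗ does not match
  B. J·C: ✗ does not match
  C. J/C: ✓ matches
  D. kg·m²/(A·s³): ✓ matches
  E. V: ✓ matches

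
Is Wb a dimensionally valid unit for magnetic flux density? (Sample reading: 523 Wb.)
No

magnetic flux density has SI base units: kg / (A * s^2)
Wb does NOT reduce to kg / (A * s^2); a valid unit for magnetic flux density would be e.g. T.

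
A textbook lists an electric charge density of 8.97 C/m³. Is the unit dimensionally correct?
Yes

electric charge density has SI base units: A * s / m^3
C/m³ reduces to the same SI base units, so it is a valid unit for electric charge density.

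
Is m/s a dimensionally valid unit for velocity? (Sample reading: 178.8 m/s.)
Yes

velocity has SI base units: m / s
m/s reduces to the same SI base units, so it is a valid unit for velocity.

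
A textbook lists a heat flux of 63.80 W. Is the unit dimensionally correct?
No

heat flux has SI base units: kg / s^3
W does NOT reduce to kg / s^3; a valid unit for heat flux would be e.g. W/m².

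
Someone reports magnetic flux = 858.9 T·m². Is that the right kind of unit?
Yes

magnetic flux has SI base units: kg * m^2 / (A * s^2)
T·m² reduces to the same SI base units, so it is a valid unit for magnetic flux.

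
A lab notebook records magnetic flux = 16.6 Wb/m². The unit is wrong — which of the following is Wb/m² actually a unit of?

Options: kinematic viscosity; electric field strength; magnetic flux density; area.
magnetic flux density

magnetic flux should have units dimensionally equivalent to kg * m^2 / (A * s^2) (e.g. Wb).
The given unit 'Wb/m²' reduces to kg / (A * s^2). Of the listed options, that is the dimensionality of magnetic flux density.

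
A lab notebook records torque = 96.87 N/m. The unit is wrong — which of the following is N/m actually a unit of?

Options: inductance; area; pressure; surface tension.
surface tension

torque should have units dimensionally equivalent to kg * m^2 / s^2 (e.g. N·m).
The given unit 'N/m' reduces to kg / s^2. Of the listed options, that is the dimensionality of surface tension.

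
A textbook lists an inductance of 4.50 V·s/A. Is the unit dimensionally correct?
Yes

inductance has SI base units: kg * m^2 / (A^2 * s^2)
V·s/A reduces to the same SI base units, so it is a valid unit for inductance.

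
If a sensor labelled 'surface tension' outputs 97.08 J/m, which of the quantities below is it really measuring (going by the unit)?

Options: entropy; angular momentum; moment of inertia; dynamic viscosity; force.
force

surface tension should have units dimensionally equivalent to kg / s^2 (e.g. N/m).
The given unit 'J/m' reduces to kg * m / s^2. Of the listed options, that is the dimensionality of force.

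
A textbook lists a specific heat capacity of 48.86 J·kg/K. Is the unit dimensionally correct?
No

specific heat capacity has SI base units: m^2 / (s^2 * K)
J·kg/K does NOT reduce to m^2 / (s^2 * K); a valid unit for specific heat capacity would be e.g. J/(kg·K).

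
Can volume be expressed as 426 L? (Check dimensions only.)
Yes

volume has SI base units: m^3
L reduces to the same SI base units, so it is a valid unit for volume.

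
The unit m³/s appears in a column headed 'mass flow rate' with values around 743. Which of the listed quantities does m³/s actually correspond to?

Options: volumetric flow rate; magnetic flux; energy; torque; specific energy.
volumetric flow rate

mass flow rate should have units dimensionally equivalent to kg / s (e.g. kg/s).
The given unit 'm³/s' reduces to m^3 / s. Of the listed options, that is the dimensionality of volumetric flow rate.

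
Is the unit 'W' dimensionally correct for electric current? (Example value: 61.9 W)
No

electric current has SI base units: A
W does NOT reduce to A; a valid unit for electric current would be e.g. A.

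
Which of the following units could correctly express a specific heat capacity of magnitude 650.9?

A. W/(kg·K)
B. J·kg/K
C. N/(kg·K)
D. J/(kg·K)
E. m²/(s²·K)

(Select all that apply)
D, E

specific heat capacity has SI base units: m^2 / (s^2 * K)

Checking each option against m^2 / (s^2 * K):
  A. W/(kg·K): ✗ does not match
  B. J·kg/K: ✗ does not match
  C. N/(kg·K): ✗ does not match
  D. J/(kg·K): ✓ matches
  E. m²/(s²·K): ✓ matches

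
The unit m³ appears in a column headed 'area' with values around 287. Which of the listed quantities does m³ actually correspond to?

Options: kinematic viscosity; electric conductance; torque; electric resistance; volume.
volume

area should have units dimensionally equivalent to m^2 (e.g. m²).
The given unit 'm³' reduces to m^3. Of the listed options, that is the dimensionality of volume.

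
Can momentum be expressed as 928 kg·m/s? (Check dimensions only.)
Yes

momentum has SI base units: kg * m / s
kg·m/s reduces to the same SI base units, so it is a valid unit for momentum.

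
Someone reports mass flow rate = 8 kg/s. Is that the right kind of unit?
Yes

mass flow rate has SI base units: kg / s
kg/s reduces to the same SI base units, so it is a valid unit for mass flow rate.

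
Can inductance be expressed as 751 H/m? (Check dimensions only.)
No

inductance has SI base units: kg * m^2 / (A^2 * s^2)
H/m does NOT reduce to kg * m^2 / (A^2 * s^2); a valid unit for inductance would be e.g. H.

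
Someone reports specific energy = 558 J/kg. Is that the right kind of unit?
Yes

specific energy has SI base units: m^2 / s^2
J/kg reduces to the same SI base units, so it is a valid unit for specific energy.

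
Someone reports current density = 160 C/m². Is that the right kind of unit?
No

current density has SI base units: A / m^2
C/m² does NOT reduce to A / m^2; a valid unit for current density would be e.g. A/m².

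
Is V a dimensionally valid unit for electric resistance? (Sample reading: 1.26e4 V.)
No

electric resistance has SI base units: kg * m^2 / (A^2 * s^3)
V does NOT reduce to kg * m^2 / (A^2 * s^3); a valid unit for electric resistance would be e.g. Ω.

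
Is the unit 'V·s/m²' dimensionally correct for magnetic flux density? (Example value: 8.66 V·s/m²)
Yes

magnetic flux density has SI base units: kg / (A * s^2)
V·s/m² reduces to the same SI base units, so it is a valid unit for magnetic flux density.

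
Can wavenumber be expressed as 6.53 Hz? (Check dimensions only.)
No

wavenumber has SI base units: 1 / m
Hz does NOT reduce to 1 / m; a valid unit for wavenumber would be e.g. 1/m.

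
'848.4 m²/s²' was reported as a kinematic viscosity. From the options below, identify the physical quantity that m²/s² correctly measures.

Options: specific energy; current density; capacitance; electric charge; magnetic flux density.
specific energy

kinematic viscosity should have units dimensionally equivalent to m^2 / s (e.g. m²/s).
The given unit 'm²/s²' reduces to m^2 / s^2. Of the listed options, that is the dimensionality of specific energy.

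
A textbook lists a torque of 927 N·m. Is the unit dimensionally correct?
Yes

torque has SI base units: kg * m^2 / s^2
N·m reduces to the same SI base units, so it is a valid unit for torque.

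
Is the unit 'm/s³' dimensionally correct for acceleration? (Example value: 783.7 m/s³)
No

acceleration has SI base units: m / s^2
m/s³ does NOT reduce to m / s^2; a valid unit for acceleration would be e.g. m/s².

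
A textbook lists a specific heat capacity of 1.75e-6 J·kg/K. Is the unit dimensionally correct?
No

specific heat capacity has SI base units: m^2 / (s^2 * K)
J·kg/K does NOT reduce to m^2 / (s^2 * K); a valid unit for specific heat capacity would be e.g. J/(kg·K).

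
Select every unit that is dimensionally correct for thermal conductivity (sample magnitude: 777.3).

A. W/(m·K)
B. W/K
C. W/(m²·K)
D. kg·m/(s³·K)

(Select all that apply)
A, D

thermal conductivity has SI base units: kg * m / (s^3 * K)

Checking each option against kg * m / (s^3 * K):
  A. W/(m·K): ✓ matches
  B. W/K: ✗ does not match
  C. W/(m²·K): ✗ does not match
  D. kg·m/(s³·K): ✓ matches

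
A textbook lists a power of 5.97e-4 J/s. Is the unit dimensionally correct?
Yes

power has SI base units: kg * m^2 / s^3
J/s reduces to the same SI base units, so it is a valid unit for power.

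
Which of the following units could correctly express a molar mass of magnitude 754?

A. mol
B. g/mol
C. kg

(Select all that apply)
B

molar mass has SI base units: kg / mol

Checking each option against kg / mol:
  A. mol: ✗ does not match
  B. g/mol: ✓ matches
  C. kg: ✗ does not match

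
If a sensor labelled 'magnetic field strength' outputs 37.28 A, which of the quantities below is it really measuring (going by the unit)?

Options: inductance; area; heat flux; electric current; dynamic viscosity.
electric current

magnetic field strength should have units dimensionally equivalent to A / m (e.g. A/m).
The given unit 'A' reduces to A. Of the listed options, that is the dimensionality of electric current.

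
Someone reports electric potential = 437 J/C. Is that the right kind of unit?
Yes

electric potential has SI base units: kg * m^2 / (A * s^3)
J/C reduces to the same SI base units, so it is a valid unit for electric potential.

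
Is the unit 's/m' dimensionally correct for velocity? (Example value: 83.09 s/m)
No

velocity has SI base units: m / s
s/m does NOT reduce to m / s; a valid unit for velocity would be e.g. m/s.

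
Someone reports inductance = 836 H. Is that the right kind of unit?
Yes

inductance has SI base units: kg * m^2 / (A^2 * s^2)
H reduces to the same SI base units, so it is a valid unit for inductance.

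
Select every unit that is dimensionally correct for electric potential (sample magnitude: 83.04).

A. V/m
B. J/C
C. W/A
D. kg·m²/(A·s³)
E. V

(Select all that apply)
B, C, D, E

electric potential has SI base units: kg * m^2 / (A * s^3)

Checking each option against kg * m^2 / (A * s^3):
  A. V/m: ✗ does not match
  B. J/C: ✓ matches
  C. W/A: ✓ matches
  D. kg·m²/(A·s³): ✓ matches
  E. V: ✓ matches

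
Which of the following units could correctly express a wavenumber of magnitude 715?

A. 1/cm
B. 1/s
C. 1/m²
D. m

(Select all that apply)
A

wavenumber has SI base units: 1 / m

Checking each option against 1 / m:
  A. 1/cm: ✓ matches
  B. 1/s: ✗ does not match
  C. 1/m²: ✗ does not match
  D. m: ✗ does not match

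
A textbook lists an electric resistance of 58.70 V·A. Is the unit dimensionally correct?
No

electric resistance has SI base units: kg * m^2 / (A^2 * s^3)
V·A does NOT reduce to kg * m^2 / (A^2 * s^3); a valid unit for electric resistance would be e.g. Ω.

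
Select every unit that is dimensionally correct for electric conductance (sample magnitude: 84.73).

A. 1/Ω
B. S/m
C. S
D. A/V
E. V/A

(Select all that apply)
A, C, D

electric conductance has SI base units: A^2 * s^3 / (kg * m^2)

Checking each option against A^2 * s^3 / (kg * m^2):
  A. 1/Ω: ✓ matches
  B. S/m: ✗ does not match
  C. S: ✓ matches
  D. A/V: ✓ matches
  E. V/A: ✗ does not match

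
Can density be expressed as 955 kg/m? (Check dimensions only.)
No

density has SI base units: kg / m^3
kg/m does NOT reduce to kg / m^3; a valid unit for density would be e.g. kg/m³.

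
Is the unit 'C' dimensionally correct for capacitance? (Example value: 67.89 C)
No

capacitance has SI base units: A^2 * s^4 / (kg * m^2)
C does NOT reduce to A^2 * s^4 / (kg * m^2); a valid unit for capacitance would be e.g. F.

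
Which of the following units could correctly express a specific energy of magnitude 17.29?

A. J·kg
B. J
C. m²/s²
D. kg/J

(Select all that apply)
C

specific energy has SI base units: m^2 / s^2

Checking each option against m^2 / s^2:
  A. J·kg: ✗ does not match
  B. J: ✗ does not match
  C. m²/s²: ✓ matches
  D. kg/J: ✗ does not match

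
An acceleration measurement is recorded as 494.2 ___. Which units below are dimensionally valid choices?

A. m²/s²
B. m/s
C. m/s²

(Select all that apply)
C

acceleration has SI base units: m / s^2

Checking each option against m / s^2:
  A. m²/s²: ✗ does not match
  B. m/s: ✗ does not match
  C. m/s²: ✓ matches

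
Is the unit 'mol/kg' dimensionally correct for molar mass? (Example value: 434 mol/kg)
No

molar mass has SI base units: kg / mol
mol/kg does NOT reduce to kg / mol; a valid unit for molar mass would be e.g. kg/mol.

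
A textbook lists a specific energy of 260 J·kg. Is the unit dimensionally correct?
No

specific energy has SI base units: m^2 / s^2
J·kg does NOT reduce to m^2 / s^2; a valid unit for specific energy would be e.g. J/kg.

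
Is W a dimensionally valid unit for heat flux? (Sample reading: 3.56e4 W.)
No

heat flux has SI base units: kg / s^3
W does NOT reduce to kg / s^3; a valid unit for heat flux would be e.g. W/m².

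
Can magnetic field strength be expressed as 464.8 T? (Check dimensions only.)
No

magnetic field strength has SI base units: A / m
T does NOT reduce to A / m; a valid unit for magnetic field strength would be e.g. A/m.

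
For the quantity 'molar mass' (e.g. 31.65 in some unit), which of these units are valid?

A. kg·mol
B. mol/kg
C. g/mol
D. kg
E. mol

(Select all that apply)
C

molar mass has SI base units: kg / mol

Checking each option against kg / mol:
  A. kg·mol: ✗ does not match
  B. mol/kg: ✗ does not match
  C. g/mol: ✓ matches
  D. kg: ✗ does not match
  E. mol: ✗ does not match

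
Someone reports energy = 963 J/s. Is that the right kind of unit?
No

energy has SI base units: kg * m^2 / s^2
J/s does NOT reduce to kg * m^2 / s^2; a valid unit for energy would be e.g. J.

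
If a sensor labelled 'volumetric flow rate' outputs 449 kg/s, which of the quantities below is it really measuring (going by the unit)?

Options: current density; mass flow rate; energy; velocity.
mass flow rate

volumetric flow rate should have units dimensionally equivalent to m^3 / s (e.g. m³/s).
The given unit 'kg/s' reduces to kg / s. Of the listed options, that is the dimensionality of mass flow rate.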